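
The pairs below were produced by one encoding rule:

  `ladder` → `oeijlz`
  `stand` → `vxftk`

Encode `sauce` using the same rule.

In ladder: l→o is +3, a→e is +4, d→i is +5, d→j is +6 — the shift increases by 1 each position. Letter i (0-indexed) is shifted by i+3, so successive shifts are 3, 4, 5, ….
Applying it to sauce: s+3=v, a+4=e, u+5=z, c+6=i, e+7=l.

vezil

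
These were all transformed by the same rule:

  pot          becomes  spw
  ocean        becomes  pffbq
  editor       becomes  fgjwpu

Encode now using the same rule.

qpz

Vowels shift forward by 1 and consonants shift forward by 3.
For now: n(cons)+3=q, o(vowel)+1=p, w(cons)+3=z.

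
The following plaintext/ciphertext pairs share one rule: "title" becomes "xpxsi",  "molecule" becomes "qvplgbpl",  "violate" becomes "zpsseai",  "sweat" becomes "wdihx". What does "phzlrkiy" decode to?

Shifts by position in title: pos 0: t→x (+4), pos 1: i→p (+7), pos 2: t→x (+4), pos 3: l→s (+7) — repeating every 2. It's a Vigenère-style cipher with numeric key [4,7]: position i shifts by key[i mod 2].
Undoing it on phzlrkiy: p−4=l, h−7=a, z−4=v, l−7=e, r−4=n, k−7=d, i−4=e, y−7=r.

lavender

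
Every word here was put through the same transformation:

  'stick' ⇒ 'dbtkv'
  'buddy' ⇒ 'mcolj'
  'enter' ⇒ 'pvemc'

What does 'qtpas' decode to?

Shifts by position in stick: pos 0: s→d (+11), pos 1: t→b (+8), pos 2: i→t (+11), pos 3: c→k (+8) — repeating every 2. The shifts repeat in a cycle of length 2: positions 0,1,… shift by +11, +8, then the pattern repeats.
Reversing it on qtpas: q−11=f, t−8=l, p−11=e, a−8=s, s−11=h.

flesh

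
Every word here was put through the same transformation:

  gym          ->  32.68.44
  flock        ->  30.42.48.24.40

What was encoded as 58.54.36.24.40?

trick

g(#7)→32 and y(#25)→68: differences scale by 2, so n = 2·pos + 18. Each letter becomes 2×(its alphabet position, a=1..z=26) + 18.
Decoding 58.54.36.24.40: 58→(58−18)÷2=20=t, 54→(54−18)÷2=18=r, 36→(36−18)÷2=9=i, 24→(24−18)÷2=3=c, 40→(40−18)÷2=11=k.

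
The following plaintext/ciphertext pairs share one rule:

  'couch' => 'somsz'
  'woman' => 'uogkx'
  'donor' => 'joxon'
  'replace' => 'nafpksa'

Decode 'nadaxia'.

revenge

c(2)→s(18) and o(14)→o(14) fit y≡17x+10 (mod 26); the inverse of 17 mod 26 is 23. This is an affine cipher: with a=0,…,z=25, each position x becomes (17x+10) mod 26.
Undoing it on nadaxia: n(13)→23·(13−10)≡17=r; a(0)→23·(0−10)≡4=e; d(3)→23·(3−10)≡21=v; a(0)→23·(0−10)≡4=e; x(23)→23·(23−10)≡13=n; i(8)→23·(8−10)≡6=g; a(0)→23·(0−10)≡4=e (all mod 26).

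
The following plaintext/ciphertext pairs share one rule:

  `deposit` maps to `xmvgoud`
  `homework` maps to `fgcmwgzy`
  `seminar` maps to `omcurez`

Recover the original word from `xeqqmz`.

dagger

Each letter's alphabet position (a=0..z=25) is mapped through 15·x+4 mod 26 — an affine cipher.
Undoing it on xeqqmz: x(23)→7·(23−4)≡3=d; e(4)→7·(4−4)≡0=a; q(16)→7·(16−4)≡6=g; q(16)→7·(16−4)≡6=g; m(12)→7·(12−4)≡4=e; z(25)→7·(25−4)≡17=r (all mod 26).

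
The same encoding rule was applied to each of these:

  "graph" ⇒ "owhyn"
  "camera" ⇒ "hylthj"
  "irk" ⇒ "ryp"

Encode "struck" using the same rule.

rjbyaz

The output letters match the input read backwards, each shifted +7: graph reversed is hparg. Read the word backwards and shift each letter +7.
On struck: reverse → kcurts; then shift: k+7=r, c+7=j, u+7=b, r+7=y, t+7=a, s+7=z.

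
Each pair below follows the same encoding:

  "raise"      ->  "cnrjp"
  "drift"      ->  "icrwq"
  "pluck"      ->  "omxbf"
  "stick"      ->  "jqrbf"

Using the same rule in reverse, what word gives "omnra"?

r(17)→c(2) and a(0)→n(13) fit y≡7x+13 (mod 26); the inverse of 7 mod 26 is 15. Each letter's alphabet position (a=0..z=25) is mapped through 7·x+13 mod 26 — an affine cipher.
Reversing it on omnra: o(14)→15·(14−13)≡15=p; m(12)→15·(12−13)≡11=l; n(13)→15·(13−13)≡0=a; r(17)→15·(17−13)≡8=i; a(0)→15·(0−13)≡13=n (all mod 26).

plain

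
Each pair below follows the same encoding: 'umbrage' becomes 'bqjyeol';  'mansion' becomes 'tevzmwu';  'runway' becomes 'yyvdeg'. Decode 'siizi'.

Shifts by position in umbrage: pos 0: u→b (+7), pos 1: m→q (+4), pos 2: b→j (+8), pos 3: r→y (+7), pos 4: a→e (+4), pos 5: g→o (+8) — repeating every 3. The shifts repeat in a cycle of length 3: positions 0,1,… shift by +7, +4, +8, then the pattern repeats.
Reversing it on siizi: s−7=l, i−4=e, i−8=a, z−7=s, i−4=e.

lease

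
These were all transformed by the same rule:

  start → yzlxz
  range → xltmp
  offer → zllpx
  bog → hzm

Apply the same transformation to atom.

lzzs

The shift depends on letter class: consonant s→y is +6, but vowel a→l is +11. Two shifts are in play — +11 for a/e/i/o/u, +6 for every other letter.
For atom: a(vowel)+11=l, t(cons)+6=z, o(vowel)+11=z, m(cons)+6=s.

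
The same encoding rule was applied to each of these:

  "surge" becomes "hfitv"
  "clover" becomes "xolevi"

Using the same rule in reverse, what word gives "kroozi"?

Each pair mirrors across the alphabet (s↔h, u↔f, r↔i): positions sum to 25. This is the alphabet-reversal cipher (Atbash): a becomes z, b becomes y, etc.
Undoing it on kroozi: k↔p, r↔i, o↔l, o↔l, z↔a, i↔r.

pillar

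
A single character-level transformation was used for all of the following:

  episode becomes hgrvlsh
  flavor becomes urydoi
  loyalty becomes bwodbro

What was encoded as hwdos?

Read the word backwards and shift each letter +3.
Reversing it on hwdos: shift back: h−3=e, w−3=t, d−3=a, o−3=l, s−3=p → etalp; then reverse → plate.

plate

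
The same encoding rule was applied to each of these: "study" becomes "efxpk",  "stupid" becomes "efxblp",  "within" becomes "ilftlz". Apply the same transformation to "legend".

The shift depends on letter class: consonant s→e is +12, but vowel u→x is +3. The rule splits by letter class: vowels +3, consonants +12.
For legend: l(cons)+12=x, e(vowel)+3=h, g(cons)+12=s, e(vowel)+3=h, n(cons)+12=z, d(cons)+12=p.

xhshzp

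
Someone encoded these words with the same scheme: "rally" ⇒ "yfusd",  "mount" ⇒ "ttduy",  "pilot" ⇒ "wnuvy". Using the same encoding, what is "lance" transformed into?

The shifts repeat in a cycle of length 3: positions 0,1,… shift by +7, +5, +9, then the pattern repeats.
For lance: l+7=s, a+5=f, n+9=w, c+7=j, e+5=j.

sfwjj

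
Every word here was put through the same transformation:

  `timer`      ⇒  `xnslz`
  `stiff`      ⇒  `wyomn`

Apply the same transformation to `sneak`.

wskhs

In timer: t→x is +4, i→n is +5, m→s is +6, e→l is +7 — the shift increases by 1 each position. The shift increases by 1 at each position, starting from +4: 4, 5, 6, ….
Applying it to sneak: s+4=w, n+5=s, e+6=k, a+7=h, k+8=s.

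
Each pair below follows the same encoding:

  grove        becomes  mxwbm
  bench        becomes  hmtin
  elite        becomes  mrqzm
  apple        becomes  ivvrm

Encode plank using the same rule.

The shift depends on letter class: consonant g→m is +6, but vowel o→w is +8. Vowels shift forward by 8 and consonants shift forward by 6.
On plank: p(cons)+6=v, l(cons)+6=r, a(vowel)+8=i, n(cons)+6=t, k(cons)+6=q.

vritq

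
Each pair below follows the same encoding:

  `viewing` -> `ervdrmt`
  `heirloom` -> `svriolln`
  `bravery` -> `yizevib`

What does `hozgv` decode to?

slate

This is the alphabet-reversal cipher (Atbash): a becomes z, b becomes y, etc.
Reversing it on hozgv: h↔s, o↔l, z↔a, g↔t, v↔e.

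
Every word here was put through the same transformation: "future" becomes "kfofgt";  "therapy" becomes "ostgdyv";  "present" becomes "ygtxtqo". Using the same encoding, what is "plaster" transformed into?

yidxotg

f(5)→k(10) and u(20)→f(5) fit y≡17x+3 (mod 26); the inverse of 17 mod 26 is 23. Treating letters as 0–25, the rule is x ↦ 17x + 3 (mod 26).
For plaster: p(15)→17·15+3≡24=y; l(11)→17·11+3≡8=i; a(0)→17·0+3≡3=d; s(18)→17·18+3≡23=x; t(19)→17·19+3≡14=o; e(4)→17·4+3≡19=t; r(17)→17·17+3≡6=g (all mod 26).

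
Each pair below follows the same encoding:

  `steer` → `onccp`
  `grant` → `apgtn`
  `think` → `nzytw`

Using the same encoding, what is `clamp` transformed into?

evgur

Treating letters as 0–25, the rule is x ↦ 25x + 6 (mod 26).
On clamp: c(2)→25·2+6≡4=e; l(11)→25·11+6≡21=v; a(0)→25·0+6≡6=g; m(12)→25·12+6≡20=u; p(15)→25·15+6≡17=r (all mod 26).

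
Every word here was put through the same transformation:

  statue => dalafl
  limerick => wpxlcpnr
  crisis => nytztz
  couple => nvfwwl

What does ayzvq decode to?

proof

Shifts by position in statue: pos 0: s→d (+11), pos 1: t→a (+7), pos 2: a→l (+11), pos 3: t→a (+7) — repeating every 2. It's a Vigenère-style cipher with numeric key [11,7]: position i shifts by key[i mod 2].
Decoding ayzvq: a−11=p, y−7=r, z−11=o, v−7=o, q−11=f.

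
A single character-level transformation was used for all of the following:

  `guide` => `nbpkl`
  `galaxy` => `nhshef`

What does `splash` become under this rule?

zwshzo

Compare letters: g→n is +7, u→b is +7, i→p is +7 — a constant shift. Every letter moves 7 places later in the alphabet, wrapping around z→a.
For splash: s+7=z, p+7=w, l+7=s, a+7=h, s+7=z, h+7=o.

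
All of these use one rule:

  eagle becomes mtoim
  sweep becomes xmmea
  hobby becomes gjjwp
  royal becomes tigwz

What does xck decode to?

The output letters match the input read backwards, each shifted +8: eagle reversed is elgae. Read the word backwards and shift each letter +8.
Undoing it on xck: shift back: x−8=p, c−8=u, k−8=c → puc; then reverse → cup.

cup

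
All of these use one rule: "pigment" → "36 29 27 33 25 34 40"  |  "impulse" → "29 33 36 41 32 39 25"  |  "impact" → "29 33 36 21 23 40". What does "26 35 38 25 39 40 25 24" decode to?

forested

p is letter #16 and maps to 36: an offset of 20. The number is (letter's place in the alphabet, a=1) + 20.
Undoing it on 26 35 38 25 39 40 25 24: 26→(26−20)÷1=6=f, 35→(35−20)÷1=15=o, 38→(38−20)÷1=18=r, 25→(25−20)÷1=5=e, 39→(39−20)÷1=19=s, 40→(40−20)÷1=20=t, 25→(25−20)÷1=5=e, 24→(24−20)÷1=4=d.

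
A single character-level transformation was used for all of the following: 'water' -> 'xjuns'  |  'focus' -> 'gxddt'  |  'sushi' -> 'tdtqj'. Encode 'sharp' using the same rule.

tqbaq

Shifts by position in water: pos 0: w→x (+1), pos 1: a→j (+9), pos 2: t→u (+1), pos 3: e→n (+9) — repeating every 2. A repeating key of period 2 is used — shifts +1, +9 over and over.
For sharp: s+1=t, h+9=q, a+1=b, r+9=a, p+1=q.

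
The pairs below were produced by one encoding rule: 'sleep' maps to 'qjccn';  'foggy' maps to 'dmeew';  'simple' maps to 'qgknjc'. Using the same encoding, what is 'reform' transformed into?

Each letter is shifted forward by 24 in the alphabet (a Caesar shift of +24).
On reform: r+24=p, e+24=c, f+24=d, o+24=m, r+24=p, m+24=k.

pcdmpk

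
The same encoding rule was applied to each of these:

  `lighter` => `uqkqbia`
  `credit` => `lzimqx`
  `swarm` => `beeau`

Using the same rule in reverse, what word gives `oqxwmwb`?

fitness

Shifts by position in lighter: pos 0: l→u (+9), pos 1: i→q (+8), pos 2: g→k (+4), pos 3: h→q (+9), pos 4: t→b (+8), pos 5: e→i (+4) — repeating every 3. The shifts repeat in a cycle of length 3: positions 0,1,… shift by +9, +8, +4, then the pattern repeats.
Reversing it on oqxwmwb: o−9=f, q−8=i, x−4=t, w−9=n, m−8=e, w−4=s, b−9=s.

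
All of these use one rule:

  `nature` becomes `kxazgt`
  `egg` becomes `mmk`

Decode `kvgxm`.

grape

Two steps: reverse the string, then apply a Caesar shift of +6.
Reversing it on kvgxm: shift back: k−6=e, v−6=p, g−6=a, x−6=r, m−6=g → eparg; then reverse → grape.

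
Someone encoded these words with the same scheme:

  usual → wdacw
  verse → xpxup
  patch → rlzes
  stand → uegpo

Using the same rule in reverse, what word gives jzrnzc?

hollow

The shifts repeat in a cycle of length 3: positions 0,1,… shift by +2, +11, +6, then the pattern repeats.
Decoding jzrnzc: j−2=h, z−11=o, r−6=l, n−2=l, z−11=o, c−6=w.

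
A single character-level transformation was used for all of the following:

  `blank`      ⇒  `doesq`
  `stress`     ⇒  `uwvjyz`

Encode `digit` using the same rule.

flknz

In blank: b→d is +2, l→o is +3, a→e is +4, n→s is +5 — the shift increases by 1 each position. Each letter shifts forward by (position + 2), i.e. 2, 3, 4, … — the shift grows by one for each successive letter.
Applying it to digit: d+2=f, i+3=l, g+4=k, i+5=n, t+6=z.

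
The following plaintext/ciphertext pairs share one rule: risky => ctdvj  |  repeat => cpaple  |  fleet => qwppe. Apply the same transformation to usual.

It's a constant shift of +11 (ROT11).
Applying it to usual: u+11=f, s+11=d, u+11=f, a+11=l, l+11=w.

fdflw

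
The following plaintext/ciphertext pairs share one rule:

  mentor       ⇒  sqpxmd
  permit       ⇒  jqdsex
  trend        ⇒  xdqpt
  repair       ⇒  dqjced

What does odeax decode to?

wrist

Each letter's alphabet position (a=0..z=25) is mapped through 23·x+2 mod 26 — an affine cipher.
Reversing it on odeax: o(14)→17·(14−2)≡22=w; d(3)→17·(3−2)≡17=r; e(4)→17·(4−2)≡8=i; a(0)→17·(0−2)≡18=s; x(23)→17·(23−2)≡19=t (all mod 26).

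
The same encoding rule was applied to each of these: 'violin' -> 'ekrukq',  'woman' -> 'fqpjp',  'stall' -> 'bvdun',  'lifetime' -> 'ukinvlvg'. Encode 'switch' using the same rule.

bylcek

Shifts by position in violin: pos 0: v→e (+9), pos 1: i→k (+2), pos 2: o→r (+3), pos 3: l→u (+9), pos 4: i→k (+2), pos 5: n→q (+3) — repeating every 3. It's a Vigenère-style cipher with numeric key [9,2,3]: position i shifts by key[i mod 3].
For switch: s+9=b, w+2=y, i+3=l, t+9=c, c+2=e, h+3=k.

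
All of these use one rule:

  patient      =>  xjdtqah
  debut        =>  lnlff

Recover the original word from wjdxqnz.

In patient: p→x is +8, a→j is +9, t→d is +10, i→t is +11 — the shift increases by 1 each position. Letter i (0-indexed) is shifted by i+8, so successive shifts are 8, 9, 10, ….
Undoing it on wjdxqnz: w−8=o, j−9=a, d−10=t, x−11=m, q−12=e, n−13=a, z−14=l.

oatmeal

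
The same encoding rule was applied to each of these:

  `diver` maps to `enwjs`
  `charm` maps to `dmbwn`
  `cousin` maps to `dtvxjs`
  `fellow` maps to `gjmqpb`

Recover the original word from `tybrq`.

Shifts by position in diver: pos 0: d→e (+1), pos 1: i→n (+5), pos 2: v→w (+1), pos 3: e→j (+5) — repeating every 2. It's a Vigenère-style cipher with numeric key [1,5]: position i shifts by key[i mod 2].
Decoding tybrq: t−1=s, y−5=t, b−1=a, r−5=m, q−1=p.

stamp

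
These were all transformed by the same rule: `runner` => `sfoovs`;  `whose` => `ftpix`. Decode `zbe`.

Read the word backwards and shift each letter +1.
Undoing it on zbe: shift back: z−1=y, b−1=a, e−1=d → yad; then reverse → day.

day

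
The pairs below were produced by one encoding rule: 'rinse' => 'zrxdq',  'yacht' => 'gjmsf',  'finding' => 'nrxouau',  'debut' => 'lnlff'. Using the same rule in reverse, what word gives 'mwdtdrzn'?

entirely

In rinse: r→z is +8, i→r is +9, n→x is +10, s→d is +11 — the shift increases by 1 each position. Each letter shifts forward by (position + 8), i.e. 8, 9, 10, … — the shift grows by one for each successive letter.
Reversing it on mwdtdrzn: m−8=e, w−9=n, d−10=t, t−11=i, d−12=r, r−13=e, z−14=l, n−15=y.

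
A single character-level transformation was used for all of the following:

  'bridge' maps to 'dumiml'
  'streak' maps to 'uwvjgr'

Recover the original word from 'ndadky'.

Each letter shifts forward by (position + 2), i.e. 2, 3, 4, … — the shift grows by one for each successive letter.
Undoing it on ndadky: n−2=l, d−3=a, a−4=w, d−5=y, k−6=e, y−7=r.

lawyer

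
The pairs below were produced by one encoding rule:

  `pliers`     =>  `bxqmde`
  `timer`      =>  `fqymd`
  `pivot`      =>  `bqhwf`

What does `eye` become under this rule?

The shift depends on letter class: consonant p→b is +12, but vowel i→q is +8. The rule splits by letter class: vowels +8, consonants +12.
For eye: e(vowel)+8=m, y(cons)+12=k, e(vowel)+8=m.

mkm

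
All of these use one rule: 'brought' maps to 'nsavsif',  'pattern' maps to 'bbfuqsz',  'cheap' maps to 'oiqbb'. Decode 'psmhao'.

Shifts by position in brought: pos 0: b→n (+12), pos 1: r→s (+1), pos 2: o→a (+12), pos 3: u→v (+1) — repeating every 2. The shifts repeat in a cycle of length 2: positions 0,1,… shift by +12, +1, then the pattern repeats.
Decoding psmhao: p−12=d, s−1=r, m−12=a, h−1=g, a−12=o, o−1=n.

dragon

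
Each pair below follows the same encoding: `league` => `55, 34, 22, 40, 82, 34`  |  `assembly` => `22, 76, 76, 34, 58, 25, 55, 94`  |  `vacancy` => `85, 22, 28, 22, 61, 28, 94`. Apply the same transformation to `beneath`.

l(#12)→55 and e(#5)→34: differences scale by 3, so n = 3·pos + 19. The formula is n = 3×(alphabet index, a=1) + 19.
On beneath: b=2→25, e=5→34, n=14→61, e=5→34, a=1→22, t=20→79, h=8→43.

25, 34, 61, 34, 22, 79, 43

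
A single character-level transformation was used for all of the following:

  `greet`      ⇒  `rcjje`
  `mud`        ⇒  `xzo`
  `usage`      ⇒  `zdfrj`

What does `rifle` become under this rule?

cnqwj

Vowels shift forward by 5 and consonants shift forward by 11.
For rifle: r(cons)+11=c, i(vowel)+5=n, f(cons)+11=q, l(cons)+11=w, e(vowel)+5=j.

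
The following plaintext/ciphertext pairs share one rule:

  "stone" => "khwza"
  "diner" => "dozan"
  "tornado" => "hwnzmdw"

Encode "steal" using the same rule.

khamf

s(18)→k(10) and t(19)→h(7) fit y≡23x+12 (mod 26); the inverse of 23 mod 26 is 17. This is an affine cipher: with a=0,…,z=25, each position x becomes (23x+12) mod 26.
On steal: s(18)→23·18+12≡10=k; t(19)→23·19+12≡7=h; e(4)→23·4+12≡0=a; a(0)→23·0+12≡12=m; l(11)→23·11+12≡5=f (all mod 26).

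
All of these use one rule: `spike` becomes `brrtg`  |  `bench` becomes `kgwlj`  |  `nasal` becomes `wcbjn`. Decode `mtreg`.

drive

Shifts by position in spike: pos 0: s→b (+9), pos 1: p→r (+2), pos 2: i→r (+9), pos 3: k→t (+9), pos 4: e→g (+2) — repeating every 3. It's a Vigenère-style cipher with numeric key [9,2,9]: position i shifts by key[i mod 3].
Decoding mtreg: m−9=d, t−2=r, r−9=i, e−9=v, g−2=e.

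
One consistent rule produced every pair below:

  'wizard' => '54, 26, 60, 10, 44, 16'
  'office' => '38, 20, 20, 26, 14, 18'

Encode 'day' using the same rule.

16, 10, 58

Each letter becomes 2×(its alphabet position, a=1..z=26) + 8.
On day: d=4→16, a=1→10, y=25→58.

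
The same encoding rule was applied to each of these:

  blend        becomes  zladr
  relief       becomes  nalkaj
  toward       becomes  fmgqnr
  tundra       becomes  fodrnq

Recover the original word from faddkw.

Each letter's alphabet position (a=0..z=25) is mapped through 9·x+16 mod 26 — an affine cipher.
Decoding faddkw: f(5)→3·(5−16)≡19=t; a(0)→3·(0−16)≡4=e; d(3)→3·(3−16)≡13=n; d(3)→3·(3−16)≡13=n; k(10)→3·(10−16)≡8=i; w(22)→3·(22−16)≡18=s (all mod 26).

tennis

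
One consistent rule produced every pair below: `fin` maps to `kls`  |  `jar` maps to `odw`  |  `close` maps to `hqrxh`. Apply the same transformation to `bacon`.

The shift depends on letter class: consonant f→k is +5, but vowel i→l is +3. Two shifts are in play — +3 for a/e/i/o/u, +5 for every other letter.
For bacon: b(cons)+5=g, a(vowel)+3=d, c(cons)+5=h, o(vowel)+3=r, n(cons)+5=s.

gdhrs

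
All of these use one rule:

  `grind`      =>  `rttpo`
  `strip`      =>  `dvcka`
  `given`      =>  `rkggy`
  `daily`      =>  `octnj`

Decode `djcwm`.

shrub

Shifts by position in grind: pos 0: g→r (+11), pos 1: r→t (+2), pos 2: i→t (+11), pos 3: n→p (+2) — repeating every 2. A repeating key of period 2 is used — shifts +11, +2 over and over.
Reversing it on djcwm: d−11=s, j−2=h, c−11=r, w−2=u, m−11=b.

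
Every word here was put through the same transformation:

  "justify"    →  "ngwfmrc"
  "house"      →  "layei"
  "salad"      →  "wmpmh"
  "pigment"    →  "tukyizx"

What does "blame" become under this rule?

Shifts by position in justify: pos 0: j→n (+4), pos 1: u→g (+12), pos 2: s→w (+4), pos 3: t→f (+12) — repeating every 2. The shifts repeat in a cycle of length 2: positions 0,1,… shift by +4, +12, then the pattern repeats.
For blame: b+4=f, l+12=x, a+4=e, m+12=y, e+4=i.

fxeyi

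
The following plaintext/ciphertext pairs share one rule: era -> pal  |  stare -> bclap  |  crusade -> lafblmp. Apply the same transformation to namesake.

wlvpbltp

The rule splits by letter class: vowels +11, consonants +9.
On namesake: n(cons)+9=w, a(vowel)+11=l, m(cons)+9=v, e(vowel)+11=p, s(cons)+9=b, a(vowel)+11=l, k(cons)+9=t, e(vowel)+11=p.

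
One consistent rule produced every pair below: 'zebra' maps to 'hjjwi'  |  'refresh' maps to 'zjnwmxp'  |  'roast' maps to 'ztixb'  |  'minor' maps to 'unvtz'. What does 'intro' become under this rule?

qsbww

Shifts by position in zebra: pos 0: z→h (+8), pos 1: e→j (+5), pos 2: b→j (+8), pos 3: r→w (+5) — repeating every 2. A repeating key of period 2 is used — shifts +8, +5 over and over.
Applying it to intro: i+8=q, n+5=s, t+8=b, r+5=w, o+8=w.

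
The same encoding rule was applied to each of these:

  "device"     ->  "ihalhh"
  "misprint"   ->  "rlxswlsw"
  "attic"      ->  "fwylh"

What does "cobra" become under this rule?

Shifts by position in device: pos 0: d→i (+5), pos 1: e→h (+3), pos 2: v→a (+5), pos 3: i→l (+3) — repeating every 2. A repeating key of period 2 is used — shifts +5, +3 over and over.
For cobra: c+5=h, o+3=r, b+5=g, r+3=u, a+5=f.

hrguf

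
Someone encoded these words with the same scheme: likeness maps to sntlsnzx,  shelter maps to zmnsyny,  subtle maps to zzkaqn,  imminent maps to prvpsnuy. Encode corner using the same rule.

It's a Vigenère-style cipher with numeric key [7,5,9]: position i shifts by key[i mod 3].
On corner: c+7=j, o+5=t, r+9=a, n+7=u, e+5=j, r+9=a.

jtauja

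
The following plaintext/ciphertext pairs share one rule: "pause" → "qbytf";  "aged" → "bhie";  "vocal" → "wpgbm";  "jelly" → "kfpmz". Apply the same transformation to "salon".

Shifts by position in pause: pos 0: p→q (+1), pos 1: a→b (+1), pos 2: u→y (+4), pos 3: s→t (+1), pos 4: e→f (+1) — repeating every 3. A repeating key of period 3 is used — shifts +1, +1, +4 over and over.
For salon: s+1=t, a+1=b, l+4=p, o+1=p, n+1=o.

tbppo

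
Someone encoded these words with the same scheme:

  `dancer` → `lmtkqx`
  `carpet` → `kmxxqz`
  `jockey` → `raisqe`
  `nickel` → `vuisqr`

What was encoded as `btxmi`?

Shifts by position in dancer: pos 0: d→l (+8), pos 1: a→m (+12), pos 2: n→t (+6), pos 3: c→k (+8), pos 4: e→q (+12), pos 5: r→x (+6) — repeating every 3. The shifts repeat in a cycle of length 3: positions 0,1,… shift by +8, +12, +6, then the pattern repeats.
Undoing it on btxmi: b−8=t, t−12=h, x−6=r, m−8=e, i−12=w.

threw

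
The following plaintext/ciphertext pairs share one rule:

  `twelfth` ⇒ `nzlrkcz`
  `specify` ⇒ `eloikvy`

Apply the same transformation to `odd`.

The output letters match the input read backwards, each shifted +6: twelfth reversed is htflewt. Read the word backwards and shift each letter +6.
On odd: reverse → ddo; then shift: d+6=j, d+6=j, o+6=u.

jju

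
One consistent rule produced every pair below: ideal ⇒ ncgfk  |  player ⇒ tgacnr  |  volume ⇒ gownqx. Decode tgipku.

The output letters match the input read backwards, each shifted +2: ideal reversed is laedi. The word is reversed, then every letter is shifted forward by 2.
Reversing it on tgipku: shift back: t−2=r, g−2=e, i−2=g, p−2=n, k−2=i, u−2=s → regnis; then reverse → singer.

singer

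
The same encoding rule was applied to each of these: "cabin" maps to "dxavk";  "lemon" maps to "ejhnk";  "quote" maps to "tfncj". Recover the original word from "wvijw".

c(2)→d(3) and a(0)→x(23) fit y≡3x+23 (mod 26); the inverse of 3 mod 26 is 9. Treating letters as 0–25, the rule is x ↦ 3x + 23 (mod 26).
Reversing it on wvijw: w(22)→9·(22−23)≡17=r; v(21)→9·(21−23)≡8=i; i(8)→9·(8−23)≡21=v; j(9)→9·(9−23)≡4=e; w(22)→9·(22−23)≡17=r (all mod 26).

river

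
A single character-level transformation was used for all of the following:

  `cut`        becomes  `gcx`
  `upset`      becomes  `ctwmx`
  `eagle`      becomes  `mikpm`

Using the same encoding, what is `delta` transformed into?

Vowels shift forward by 8 and consonants shift forward by 4.
For delta: d(cons)+4=h, e(vowel)+8=m, l(cons)+4=p, t(cons)+4=x, a(vowel)+8=i.

hmpxi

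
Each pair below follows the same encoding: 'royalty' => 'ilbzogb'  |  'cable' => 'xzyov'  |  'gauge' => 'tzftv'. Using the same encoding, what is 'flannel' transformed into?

Letters are reflected about the middle of the alphabet (position → 25−position): Atbash.
For flannel: f↔u, l↔o, a↔z, n↔m, n↔m, e↔v, l↔o.

uozmmvo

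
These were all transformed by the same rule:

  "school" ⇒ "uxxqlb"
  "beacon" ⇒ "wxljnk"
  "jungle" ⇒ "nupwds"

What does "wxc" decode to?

The output letters match the input read backwards, each shifted +9: school reversed is loohcs. The word is reversed, then every letter is shifted forward by 9.
Undoing it on wxc: shift back: w−9=n, x−9=o, c−9=t → not; then reverse → ton.

ton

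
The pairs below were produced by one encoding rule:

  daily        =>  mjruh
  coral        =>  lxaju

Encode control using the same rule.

lxwcaxu

This is a Caesar cipher with shift 9.
On control: c+9=l, o+9=x, n+9=w, t+9=c, r+9=a, o+9=x, l+9=u.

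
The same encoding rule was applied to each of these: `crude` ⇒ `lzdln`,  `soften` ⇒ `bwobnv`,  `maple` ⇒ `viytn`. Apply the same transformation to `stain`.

bbjqw

It's a Vigenère-style cipher with numeric key [9,8]: position i shifts by key[i mod 2].
Applying it to stain: s+9=b, t+8=b, a+9=j, i+8=q, n+9=w.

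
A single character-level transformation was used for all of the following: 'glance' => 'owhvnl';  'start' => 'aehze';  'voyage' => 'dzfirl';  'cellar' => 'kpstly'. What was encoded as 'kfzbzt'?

custom

It's a Vigenère-style cipher with numeric key [8,11,7]: position i shifts by key[i mod 3].
Decoding kfzbzt: k−8=c, f−11=u, z−7=s, b−8=t, z−11=o, t−7=m.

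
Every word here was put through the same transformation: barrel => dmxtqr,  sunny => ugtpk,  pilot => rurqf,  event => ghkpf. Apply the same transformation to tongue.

Shifts by position in barrel: pos 0: b→d (+2), pos 1: a→m (+12), pos 2: r→x (+6), pos 3: r→t (+2), pos 4: e→q (+12), pos 5: l→r (+6) — repeating every 3. A repeating key of period 3 is used — shifts +2, +12, +6 over and over.
On tongue: t+2=v, o+12=a, n+6=t, g+2=i, u+12=g, e+6=k.

vatigk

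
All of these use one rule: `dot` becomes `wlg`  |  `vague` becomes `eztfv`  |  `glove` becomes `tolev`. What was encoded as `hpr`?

Each pair mirrors across the alphabet (d↔w, o↔l, t↔g): positions sum to 25. Each letter is replaced by its mirror in the alphabet: a↔z, b↔y, c↔x, and so on (the Atbash cipher).
Decoding hpr: h↔s, p↔k, r↔i.

ski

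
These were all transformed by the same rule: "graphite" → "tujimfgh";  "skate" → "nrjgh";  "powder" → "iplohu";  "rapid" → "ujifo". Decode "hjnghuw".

g(6)→t(19) and r(17)→u(20) fit y≡19x+9 (mod 26); the inverse of 19 mod 26 is 11. This is an affine cipher: with a=0,…,z=25, each position x becomes (19x+9) mod 26.
Reversing it on hjnghuw: h(7)→11·(7−9)≡4=e; j(9)→11·(9−9)≡0=a; n(13)→11·(13−9)≡18=s; g(6)→11·(6−9)≡19=t; h(7)→11·(7−9)≡4=e; u(20)→11·(20−9)≡17=r; w(22)→11·(22−9)≡13=n (all mod 26).

eastern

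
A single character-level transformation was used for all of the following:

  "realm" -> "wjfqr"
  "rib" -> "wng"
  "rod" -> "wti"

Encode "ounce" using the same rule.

tzshj

Compare letters: r→w is +5, e→j is +5, a→f is +5 — a constant shift. This is a Caesar cipher with shift 5.
For ounce: o+5=t, u+5=z, n+5=s, c+5=h, e+5=j.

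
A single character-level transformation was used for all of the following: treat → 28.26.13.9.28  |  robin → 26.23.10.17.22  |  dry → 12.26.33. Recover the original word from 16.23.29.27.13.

t is letter #20 and maps to 28: an offset of 8. Letters become their 1-based position plus 8 (so a→9, b→10, …).
Decoding 16.23.29.27.13: 16→(16−8)÷1=8=h, 23→(23−8)÷1=15=o, 29→(29−8)÷1=21=u, 27→(27−8)÷1=19=s, 13→(13−8)÷1=5=e.

house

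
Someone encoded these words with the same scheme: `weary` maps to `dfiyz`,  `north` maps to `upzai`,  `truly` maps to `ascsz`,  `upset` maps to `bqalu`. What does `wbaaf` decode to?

Shifts by position in weary: pos 0: w→d (+7), pos 1: e→f (+1), pos 2: a→i (+8), pos 3: r→y (+7), pos 4: y→z (+1) — repeating every 3. The shifts repeat in a cycle of length 3: positions 0,1,… shift by +7, +1, +8, then the pattern repeats.
Undoing it on wbaaf: w−7=p, b−1=a, a−8=s, a−7=t, f−1=e.

paste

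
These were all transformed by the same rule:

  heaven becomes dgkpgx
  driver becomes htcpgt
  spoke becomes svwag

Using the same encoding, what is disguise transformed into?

hcseqcsg

h(7)→d(3) and e(4)→g(6) fit y≡25x+10 (mod 26); the inverse of 25 mod 26 is 25. Treating letters as 0–25, the rule is x ↦ 25x + 10 (mod 26).
On disguise: d(3)→25·3+10≡7=h; i(8)→25·8+10≡2=c; s(18)→25·18+10≡18=s; g(6)→25·6+10≡4=e; u(20)→25·20+10≡16=q; i(8)→25·8+10≡2=c; s(18)→25·18+10≡18=s; e(4)→25·4+10≡6=g (all mod 26).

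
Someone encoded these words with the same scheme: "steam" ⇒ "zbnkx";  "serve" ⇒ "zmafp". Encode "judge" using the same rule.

In steam: s→z is +7, t→b is +8, e→n is +9, a→k is +10 — the shift increases by 1 each position. Letter i (0-indexed) is shifted by i+7, so successive shifts are 7, 8, 9, ….
On judge: j+7=q, u+8=c, d+9=m, g+10=q, e+11=p.

qcmqp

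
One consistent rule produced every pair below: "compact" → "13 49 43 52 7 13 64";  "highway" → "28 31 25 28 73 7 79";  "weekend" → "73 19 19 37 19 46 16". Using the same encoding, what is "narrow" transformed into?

c(#3)→13 and o(#15)→49: differences scale by 3, so n = 3·pos + 4. Each letter becomes 3×(its alphabet position, a=1..z=26) + 4.
On narrow: n=14→46, a=1→7, r=18→58, r=18→58, o=15→49, w=23→73.

46 7 58 58 49 73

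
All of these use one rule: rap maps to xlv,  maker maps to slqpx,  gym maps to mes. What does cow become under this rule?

The shift depends on letter class: consonant r→x is +6, but vowel a→l is +11. Two shifts are in play — +11 for a/e/i/o/u, +6 for every other letter.
On cow: c(cons)+6=i, o(vowel)+11=z, w(cons)+6=c.

izc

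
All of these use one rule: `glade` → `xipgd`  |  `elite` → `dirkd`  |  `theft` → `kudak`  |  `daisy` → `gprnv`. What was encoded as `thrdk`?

g(6)→x(23) and l(11)→i(8) fit y≡23x+15 (mod 26); the inverse of 23 mod 26 is 17. Each letter's alphabet position (a=0..z=25) is mapped through 23·x+15 mod 26 — an affine cipher.
Reversing it on thrdk: t(19)→17·(19−15)≡16=q; h(7)→17·(7−15)≡20=u; r(17)→17·(17−15)≡8=i; d(3)→17·(3−15)≡4=e; k(10)→17·(10−15)≡19=t (all mod 26).

quiet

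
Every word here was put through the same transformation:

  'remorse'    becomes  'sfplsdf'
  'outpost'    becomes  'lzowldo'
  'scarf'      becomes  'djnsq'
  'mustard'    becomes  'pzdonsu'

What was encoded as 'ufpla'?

r(17)→s(18) and e(4)→f(5) fit y≡11x+13 (mod 26); the inverse of 11 mod 26 is 19. This is an affine cipher: with a=0,…,z=25, each position x becomes (11x+13) mod 26.
Undoing it on ufpla: u(20)→19·(20−13)≡3=d; f(5)→19·(5−13)≡4=e; p(15)→19·(15−13)≡12=m; l(11)→19·(11−13)≡14=o; a(0)→19·(0−13)≡13=n (all mod 26).

demon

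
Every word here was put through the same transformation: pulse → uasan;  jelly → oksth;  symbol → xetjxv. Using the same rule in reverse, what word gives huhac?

Each letter shifts forward by (position + 5), i.e. 5, 6, 7, … — the shift grows by one for each successive letter.
Decoding huhac: h−5=c, u−6=o, h−7=a, a−8=s, c−9=t.

coast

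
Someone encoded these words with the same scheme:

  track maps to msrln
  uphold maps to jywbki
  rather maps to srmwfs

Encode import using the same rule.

t(19)→m(12) and r(17)→s(18) fit y≡23x+17 (mod 26); the inverse of 23 mod 26 is 17. This is an affine cipher: with a=0,…,z=25, each position x becomes (23x+17) mod 26.
On import: i(8)→23·8+17≡19=t; m(12)→23·12+17≡7=h; p(15)→23·15+17≡24=y; o(14)→23·14+17≡1=b; r(17)→23·17+17≡18=s; t(19)→23·19+17≡12=m (all mod 26).

thybsm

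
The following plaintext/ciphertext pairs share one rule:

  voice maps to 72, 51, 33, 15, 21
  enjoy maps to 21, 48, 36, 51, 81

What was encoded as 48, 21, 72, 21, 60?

never

v(#22)→72 and o(#15)→51: differences scale by 3, so n = 3·pos + 6. Each letter becomes 3×(its alphabet position, a=1..z=26) + 6.
Reversing it on 48, 21, 72, 21, 60: 48→(48−6)÷3=14=n, 21→(21−6)÷3=5=e, 72→(72−6)÷3=22=v, 21→(21−6)÷3=5=e, 60→(60−6)÷3=18=r.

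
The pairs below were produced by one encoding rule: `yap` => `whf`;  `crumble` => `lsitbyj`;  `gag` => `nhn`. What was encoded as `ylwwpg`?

The output letters match the input read backwards, each shifted +7: yap reversed is pay. Read the word backwards and shift each letter +7.
Reversing it on ylwwpg: shift back: y−7=r, l−7=e, w−7=p, w−7=p, p−7=i, g−7=z → reppiz; then reverse → zipper.

zipper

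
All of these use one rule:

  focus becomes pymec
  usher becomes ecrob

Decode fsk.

Compare letters: f→p is +10, o→y is +10, c→m is +10 — a constant shift. Every letter moves 10 places later in the alphabet, wrapping around z→a.
Decoding fsk: f−10=v, s−10=i, k−10=a.

via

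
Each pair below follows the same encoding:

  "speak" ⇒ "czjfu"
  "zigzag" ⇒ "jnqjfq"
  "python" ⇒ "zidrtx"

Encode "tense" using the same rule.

djxcj

The shift depends on letter class: consonant s→c is +10, but vowel e→j is +5. Vowels shift forward by 5 and consonants shift forward by 10.
For tense: t(cons)+10=d, e(vowel)+5=j, n(cons)+10=x, s(cons)+10=c, e(vowel)+5=j.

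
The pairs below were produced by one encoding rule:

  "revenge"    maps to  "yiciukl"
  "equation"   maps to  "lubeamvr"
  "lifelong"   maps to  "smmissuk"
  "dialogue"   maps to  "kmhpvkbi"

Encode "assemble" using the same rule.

hwzitfsi

Shifts by position in revenge: pos 0: r→y (+7), pos 1: e→i (+4), pos 2: v→c (+7), pos 3: e→i (+4) — repeating every 2. It's a Vigenère-style cipher with numeric key [7,4]: position i shifts by key[i mod 2].
On assemble: a+7=h, s+4=w, s+7=z, e+4=i, m+7=t, b+4=f, l+7=s, e+4=i.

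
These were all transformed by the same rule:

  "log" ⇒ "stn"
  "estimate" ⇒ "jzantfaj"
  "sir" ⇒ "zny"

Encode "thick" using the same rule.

aonjr

The rule splits by letter class: vowels +5, consonants +7.
For thick: t(cons)+7=a, h(cons)+7=o, i(vowel)+5=n, c(cons)+7=j, k(cons)+7=r.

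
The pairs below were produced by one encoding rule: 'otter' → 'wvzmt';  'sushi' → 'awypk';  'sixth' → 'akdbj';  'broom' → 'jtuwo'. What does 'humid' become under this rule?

pwsqf

Shifts by position in otter: pos 0: o→w (+8), pos 1: t→v (+2), pos 2: t→z (+6), pos 3: e→m (+8), pos 4: r→t (+2) — repeating every 3. It's a Vigenère-style cipher with numeric key [8,2,6]: position i shifts by key[i mod 3].
On humid: h+8=p, u+2=w, m+6=s, i+8=q, d+2=f.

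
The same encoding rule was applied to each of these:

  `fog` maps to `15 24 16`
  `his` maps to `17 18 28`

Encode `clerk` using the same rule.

12 21 14 27 20

Each letter is replaced by its alphabet position (a=1..z=26) + 9.
Applying it to clerk: c=3→12, l=12→21, e=5→14, r=18→27, k=11→20.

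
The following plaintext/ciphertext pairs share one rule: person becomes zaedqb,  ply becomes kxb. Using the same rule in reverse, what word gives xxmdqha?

overall

The output letters match the input read backwards, each shifted +12: person reversed is nosrep. Two steps: reverse the string, then apply a Caesar shift of +12.
Undoing it on xxmdqha: shift back: x−12=l, x−12=l, m−12=a, d−12=r, q−12=e, h−12=v, a−12=o → llarevo; then reverse → overall.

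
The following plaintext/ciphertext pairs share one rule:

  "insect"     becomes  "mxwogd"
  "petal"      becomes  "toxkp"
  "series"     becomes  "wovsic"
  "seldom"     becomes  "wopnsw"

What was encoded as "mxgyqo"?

Shifts by position in insect: pos 0: i→m (+4), pos 1: n→x (+10), pos 2: s→w (+4), pos 3: e→o (+10) — repeating every 2. A repeating key of period 2 is used — shifts +4, +10 over and over.
Undoing it on mxgyqo: m−4=i, x−10=n, g−4=c, y−10=o, q−4=m, o−10=e.

income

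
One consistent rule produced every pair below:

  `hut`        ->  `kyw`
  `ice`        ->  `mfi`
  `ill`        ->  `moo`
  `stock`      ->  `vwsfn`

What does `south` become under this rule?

vsywk

The shift depends on letter class: consonant h→k is +3, but vowel u→y is +4. Two shifts are in play — +4 for a/e/i/o/u, +3 for every other letter.
On south: s(cons)+3=v, o(vowel)+4=s, u(vowel)+4=y, t(cons)+3=w, h(cons)+3=k.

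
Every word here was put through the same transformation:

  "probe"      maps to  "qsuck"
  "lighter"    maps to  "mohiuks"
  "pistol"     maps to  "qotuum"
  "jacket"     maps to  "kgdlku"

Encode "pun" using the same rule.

Two shifts are in play — +6 for a/e/i/o/u, +1 for every other letter.
On pun: p(cons)+1=q, u(vowel)+6=a, n(cons)+1=o.

qao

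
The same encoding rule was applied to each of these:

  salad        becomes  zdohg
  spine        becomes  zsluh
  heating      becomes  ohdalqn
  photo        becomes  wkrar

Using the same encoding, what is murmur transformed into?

The shifts repeat in a cycle of length 3: positions 0,1,… shift by +7, +3, +3, then the pattern repeats.
For murmur: m+7=t, u+3=x, r+3=u, m+7=t, u+3=x, r+3=u.

txutxu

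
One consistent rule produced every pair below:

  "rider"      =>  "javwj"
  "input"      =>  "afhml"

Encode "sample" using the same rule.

ksehdw

Compare letters: r→j is +18, i→a is +18, d→v is +18 — a constant shift. Every letter moves 18 places later in the alphabet, wrapping around z→a.
Applying it to sample: s+18=k, a+18=s, m+18=e, p+18=h, l+18=d, e+18=w.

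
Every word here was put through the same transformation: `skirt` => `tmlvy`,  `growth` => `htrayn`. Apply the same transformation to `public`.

In skirt: s→t is +1, k→m is +2, i→l is +3, r→v is +4 — the shift increases by 1 each position. The shift increases by 1 at each position, starting from +1: 1, 2, 3, ….
On public: p+1=q, u+2=w, b+3=e, l+4=p, i+5=n, c+6=i.

qwepni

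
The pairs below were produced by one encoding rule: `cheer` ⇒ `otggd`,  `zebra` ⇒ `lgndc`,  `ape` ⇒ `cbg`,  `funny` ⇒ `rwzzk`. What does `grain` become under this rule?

The shift depends on letter class: consonant c→o is +12, but vowel e→g is +2. The rule splits by letter class: vowels +2, consonants +12.
On grain: g(cons)+12=s, r(cons)+12=d, a(vowel)+2=c, i(vowel)+2=k, n(cons)+12=z.

sdckz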